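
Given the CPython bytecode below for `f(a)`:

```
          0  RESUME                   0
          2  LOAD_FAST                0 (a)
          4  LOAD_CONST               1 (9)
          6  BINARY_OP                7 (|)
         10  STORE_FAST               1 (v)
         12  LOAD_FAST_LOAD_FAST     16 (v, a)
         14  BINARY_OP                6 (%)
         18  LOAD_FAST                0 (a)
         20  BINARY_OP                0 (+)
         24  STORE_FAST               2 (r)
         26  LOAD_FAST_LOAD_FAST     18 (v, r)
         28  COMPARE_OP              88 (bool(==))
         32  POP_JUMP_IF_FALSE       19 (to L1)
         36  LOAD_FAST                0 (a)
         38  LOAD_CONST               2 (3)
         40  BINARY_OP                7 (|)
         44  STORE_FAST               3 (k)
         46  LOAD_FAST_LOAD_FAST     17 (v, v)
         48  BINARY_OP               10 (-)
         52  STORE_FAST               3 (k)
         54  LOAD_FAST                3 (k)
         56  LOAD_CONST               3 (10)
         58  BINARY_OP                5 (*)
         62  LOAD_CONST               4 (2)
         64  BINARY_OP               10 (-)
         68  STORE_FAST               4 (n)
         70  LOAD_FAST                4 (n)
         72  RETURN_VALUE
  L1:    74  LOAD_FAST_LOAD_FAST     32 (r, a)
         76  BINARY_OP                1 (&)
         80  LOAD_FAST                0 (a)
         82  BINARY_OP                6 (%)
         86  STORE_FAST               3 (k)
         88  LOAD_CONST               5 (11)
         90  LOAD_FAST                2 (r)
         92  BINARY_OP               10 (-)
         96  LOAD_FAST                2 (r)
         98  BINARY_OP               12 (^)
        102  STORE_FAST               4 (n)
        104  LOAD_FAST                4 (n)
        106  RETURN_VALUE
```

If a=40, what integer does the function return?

-2

LOAD_FAST a → push 40. Stack: [40]
LOAD_CONST → push 9. Stack: [40, 9]
BINARY_OP | → 40 | 9 = 41. Stack: [41]
STORE_FAST v → v=41. Stack: []
LOAD_FAST_LOAD_FAST v,a → push 41,40. Stack: [41, 40]
BINARY_OP % → 41 % 40 = 1. Stack: [1]
LOAD_FAST a → push 40. Stack: [1, 40]
BINARY_OP + → 1 + 40 = 41. Stack: [41]
STORE_FAST r → r=41. Stack: []
LOAD_FAST_LOAD_FAST v,r → push 41,41. Stack: [41, 41]
COMPARE_OP bool(==) → 41 vs 41 = True. Stack: [True]
POP_JUMP_IF_FALSE → pop True; no jump. Stack: []
LOAD_FAST a → push 40. Stack: [40]
LOAD_CONST → push 3. Stack: [40, 3]
BINARY_OP | → 40 | 3 = 43. Stack: [43]
STORE_FAST k → k=43. Stack: []
LOAD_FAST_LOAD_FAST v,v → push 41,41. Stack: [41, 41]
BINARY_OP - → 41 - 41 = 0. Stack: [0]
STORE_FAST k → k=0. Stack: []
LOAD_FAST k → push 0. Stack: [0]
LOAD_CONST → push 10. Stack: [0, 10]
BINARY_OP * → 0 * 10 = 0. Stack: [0]
LOAD_CONST → push 2. Stack: [0, 2]
BINARY_OP - → 0 - 2 = -2. Stack: [-2]
STORE_FAST n → n=-2. Stack: []
LOAD_FAST n → push -2. Stack: [-2]
RETURN_VALUE → return -2.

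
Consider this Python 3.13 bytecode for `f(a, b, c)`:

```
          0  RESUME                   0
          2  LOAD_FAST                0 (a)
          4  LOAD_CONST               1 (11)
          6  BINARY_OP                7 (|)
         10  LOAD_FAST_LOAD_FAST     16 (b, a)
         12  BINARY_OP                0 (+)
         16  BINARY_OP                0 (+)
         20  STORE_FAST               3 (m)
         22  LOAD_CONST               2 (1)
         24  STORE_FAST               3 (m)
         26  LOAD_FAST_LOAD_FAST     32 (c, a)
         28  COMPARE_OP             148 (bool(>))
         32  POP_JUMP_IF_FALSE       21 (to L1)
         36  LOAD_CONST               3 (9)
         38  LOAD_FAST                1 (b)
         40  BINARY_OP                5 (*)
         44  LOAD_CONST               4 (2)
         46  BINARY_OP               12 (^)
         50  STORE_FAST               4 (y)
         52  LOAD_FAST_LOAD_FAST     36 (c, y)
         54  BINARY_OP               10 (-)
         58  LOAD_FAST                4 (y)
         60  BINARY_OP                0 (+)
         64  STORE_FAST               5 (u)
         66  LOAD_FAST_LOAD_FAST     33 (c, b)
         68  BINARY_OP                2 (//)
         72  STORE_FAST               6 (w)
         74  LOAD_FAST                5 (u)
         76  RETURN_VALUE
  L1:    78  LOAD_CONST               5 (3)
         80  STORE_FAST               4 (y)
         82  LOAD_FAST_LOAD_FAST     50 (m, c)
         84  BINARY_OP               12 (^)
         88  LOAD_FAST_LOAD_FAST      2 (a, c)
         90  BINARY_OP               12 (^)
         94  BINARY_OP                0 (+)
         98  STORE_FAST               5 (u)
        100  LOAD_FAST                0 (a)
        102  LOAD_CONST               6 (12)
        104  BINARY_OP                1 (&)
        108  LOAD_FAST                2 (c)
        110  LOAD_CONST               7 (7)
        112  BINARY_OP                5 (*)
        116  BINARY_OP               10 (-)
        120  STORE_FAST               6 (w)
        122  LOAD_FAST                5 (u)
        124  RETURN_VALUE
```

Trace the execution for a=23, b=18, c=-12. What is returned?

-40

LOAD_FAST a → push 23. Stack: [23]
LOAD_CONST → push 11. Stack: [23, 11]
BINARY_OP | → 23 | 11 = 31. Stack: [31]
LOAD_FAST_LOAD_FAST b,a → push 18,23. Stack: [31, 18, 23]
BINARY_OP + → 18 + 23 = 41. Stack: [31, 41]
BINARY_OP + → 31 + 41 = 72. Stack: [72]
STORE_FAST m → m=72. Stack: []
LOAD_CONST → push 1. Stack: [1]
STORE_FAST m → m=1. Stack: []
LOAD_FAST_LOAD_FAST c,a → push -12,23. Stack: [-12, 23]
COMPARE_OP bool(>) → -12 vs 23 = False. Stack: [False]
POP_JUMP_IF_FALSE → pop False; jump. Stack: []
LOAD_CONST → push 3. Stack: [3]
STORE_FAST y → y=3. Stack: []
LOAD_FAST_LOAD_FAST m,c → push 1,-12. Stack: [1, -12]
BINARY_OP ^ → 1 ^ -12 = -11. Stack: [-11]
LOAD_FAST_LOAD_FAST a,c → push 23,-12. Stack: [-11, 23, -12]
BINARY_OP ^ → 23 ^ -12 = -29. Stack: [-11, -29]
BINARY_OP + → -11 + -29 = -40. Stack: [-40]
STORE_FAST u → u=-40. Stack: []
LOAD_FAST a → push 23. Stack: [23]
LOAD_CONST → push 12. Stack: [23, 12]
BINARY_OP & → 23 & 12 = 4. Stack: [4]
LOAD_FAST c → push -12. Stack: [4, -12]
LOAD_CONST → push 7. Stack: [4, -12, 7]
BINARY_OP * → -12 * 7 = -84. Stack: [4, -84]
BINARY_OP - → 4 - -84 = 88. Stack: [88]
STORE_FAST w → w=88. Stack: []
LOAD_FAST u → push -40. Stack: [-40]
RETURN_VALUE → return -40.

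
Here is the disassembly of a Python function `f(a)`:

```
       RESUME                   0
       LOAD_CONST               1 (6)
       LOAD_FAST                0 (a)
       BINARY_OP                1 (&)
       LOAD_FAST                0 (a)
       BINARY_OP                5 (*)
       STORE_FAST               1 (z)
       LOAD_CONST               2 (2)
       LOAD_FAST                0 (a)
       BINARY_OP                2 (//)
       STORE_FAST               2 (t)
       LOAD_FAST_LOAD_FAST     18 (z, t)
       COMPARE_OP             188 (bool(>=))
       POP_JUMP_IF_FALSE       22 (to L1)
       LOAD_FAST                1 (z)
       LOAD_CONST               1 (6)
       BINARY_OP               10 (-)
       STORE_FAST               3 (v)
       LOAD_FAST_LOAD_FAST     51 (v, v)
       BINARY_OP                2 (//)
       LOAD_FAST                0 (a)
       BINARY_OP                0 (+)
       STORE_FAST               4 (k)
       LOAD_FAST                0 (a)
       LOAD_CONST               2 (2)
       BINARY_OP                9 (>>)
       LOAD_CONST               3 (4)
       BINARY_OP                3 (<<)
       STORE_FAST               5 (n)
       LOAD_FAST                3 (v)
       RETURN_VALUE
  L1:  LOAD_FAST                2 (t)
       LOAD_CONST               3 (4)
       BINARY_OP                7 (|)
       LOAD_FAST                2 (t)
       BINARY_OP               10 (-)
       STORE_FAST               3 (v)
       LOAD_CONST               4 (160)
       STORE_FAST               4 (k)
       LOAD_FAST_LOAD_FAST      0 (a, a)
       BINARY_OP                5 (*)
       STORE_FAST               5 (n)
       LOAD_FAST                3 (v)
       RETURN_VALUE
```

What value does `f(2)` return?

LOAD_CONST → push 6. Stack: [6]
LOAD_FAST a → push 2. Stack: [6, 2]
BINARY_OP & → 6 & 2 = 2. Stack: [2]
LOAD_FAST a → push 2. Stack: [2, 2]
BINARY_OP * → 2 * 2 = 4. Stack: [4]
STORE_FAST z → z=4. Stack: []
LOAD_CONST → push 2. Stack: [2]
LOAD_FAST a → push 2. Stack: [2, 2]
BINARY_OP // → 2 // 2 = 1. Stack: [1]
STORE_FAST t → t=1. Stack: []
LOAD_FAST_LOAD_FAST z,t → push 4,1. Stack: [4, 1]
COMPARE_OP bool(>=) → 4 vs 1 = True. Stack: [True]
POP_JUMP_IF_FALSE → pop True; no jump. Stack: []
LOAD_FAST z → push 4. Stack: [4]
LOAD_CONST → push 6. Stack: [4, 6]
BINARY_OP - → 4 - 6 = -2. Stack: [-2]
STORE_FAST v → v=-2. Stack: []
LOAD_FAST_LOAD_FAST v,v → push -2,-2. Stack: [-2, -2]
BINARY_OP // → -2 // -2 = 1. Stack: [1]
LOAD_FAST a → push 2. Stack: [1, 2]
BINARY_OP + → 1 + 2 = 3. Stack: [3]
STORE_FAST k → k=3. Stack: []
LOAD_FAST a → push 2. Stack: [2]
LOAD_CONST → push 2. Stack: [2, 2]
BINARY_OP >> → 2 >> 2 = 0. Stack: [0]
LOAD_CONST → push 4. Stack: [0, 4]
BINARY_OP << → 0 << 4 = 0. Stack: [0]
STORE_FAST n → n=0. Stack: []
LOAD_FAST v → push -2. Stack: [-2]
RETURN_VALUE → return -2.

-2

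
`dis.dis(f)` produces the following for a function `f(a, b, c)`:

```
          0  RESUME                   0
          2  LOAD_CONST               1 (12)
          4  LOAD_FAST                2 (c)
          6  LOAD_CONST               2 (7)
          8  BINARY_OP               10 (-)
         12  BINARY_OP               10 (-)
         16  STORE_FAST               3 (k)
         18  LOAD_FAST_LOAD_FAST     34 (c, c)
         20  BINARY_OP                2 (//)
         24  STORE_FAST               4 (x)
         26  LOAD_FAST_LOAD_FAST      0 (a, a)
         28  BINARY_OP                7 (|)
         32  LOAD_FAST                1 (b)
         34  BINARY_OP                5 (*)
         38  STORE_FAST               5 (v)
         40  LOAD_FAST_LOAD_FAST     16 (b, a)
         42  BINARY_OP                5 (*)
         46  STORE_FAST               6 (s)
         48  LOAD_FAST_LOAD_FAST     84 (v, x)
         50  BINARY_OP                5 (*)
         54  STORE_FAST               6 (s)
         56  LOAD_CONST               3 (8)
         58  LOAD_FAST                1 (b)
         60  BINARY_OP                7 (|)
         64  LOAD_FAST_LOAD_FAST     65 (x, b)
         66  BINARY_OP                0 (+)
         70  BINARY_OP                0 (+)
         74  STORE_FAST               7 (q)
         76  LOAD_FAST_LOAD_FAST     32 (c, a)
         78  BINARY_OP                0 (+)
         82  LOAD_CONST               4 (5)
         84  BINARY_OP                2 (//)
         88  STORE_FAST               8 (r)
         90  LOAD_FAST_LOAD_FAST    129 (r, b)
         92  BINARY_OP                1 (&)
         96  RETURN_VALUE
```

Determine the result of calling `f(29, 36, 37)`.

LOAD_CONST → push 12. Stack: [12]
LOAD_FAST c → push 37. Stack: [12, 37]
LOAD_CONST → push 7. Stack: [12, 37, 7]
BINARY_OP - → 37 - 7 = 30. Stack: [12, 30]
BINARY_OP - → 12 - 30 = -18. Stack: [-18]
STORE_FAST k → k=-18. Stack: []
LOAD_FAST_LOAD_FAST c,c → push 37,37. Stack: [37, 37]
BINARY_OP // → 37 // 37 = 1. Stack: [1]
STORE_FAST x → x=1. Stack: []
LOAD_FAST_LOAD_FAST a,a → push 29,29. Stack: [29, 29]
BINARY_OP | → 29 | 29 = 29. Stack: [29]
LOAD_FAST b → push 36. Stack: [29, 36]
BINARY_OP * → 29 * 36 = 1044. Stack: [1044]
STORE_FAST v → v=1044. Stack: []
LOAD_FAST_LOAD_FAST b,a → push 36,29. Stack: [36, 29]
BINARY_OP * → 36 * 29 = 1044. Stack: [1044]
STORE_FAST s → s=1044. Stack: []
LOAD_FAST_LOAD_FAST v,x → push 1044,1. Stack: [1044, 1]
BINARY_OP * → 1044 * 1 = 1044. Stack: [1044]
STORE_FAST s → s=1044. Stack: []
LOAD_CONST → push 8. Stack: [8]
LOAD_FAST b → push 36. Stack: [8, 36]
BINARY_OP | → 8 | 36 = 44. Stack: [44]
LOAD_FAST_LOAD_FAST x,b → push 1,36. Stack: [44, 1, 36]
BINARY_OP + → 1 + 36 = 37. Stack: [44, 37]
BINARY_OP + → 44 + 37 = 81. Stack: [81]
STORE_FAST q → q=81. Stack: []
LOAD_FAST_LOAD_FAST c,a → push 37,29. Stack: [37, 29]
BINARY_OP + → 37 + 29 = 66. Stack: [66]
LOAD_CONST → push 5. Stack: [66, 5]
BINARY_OP // → 66 // 5 = 13. Stack: [13]
STORE_FAST r → r=13. Stack: []
LOAD_FAST_LOAD_FAST r,b → push 13,36. Stack: [13, 36]
BINARY_OP & → 13 & 36 = 4. Stack: [4]
RETURN_VALUE → return 4.

4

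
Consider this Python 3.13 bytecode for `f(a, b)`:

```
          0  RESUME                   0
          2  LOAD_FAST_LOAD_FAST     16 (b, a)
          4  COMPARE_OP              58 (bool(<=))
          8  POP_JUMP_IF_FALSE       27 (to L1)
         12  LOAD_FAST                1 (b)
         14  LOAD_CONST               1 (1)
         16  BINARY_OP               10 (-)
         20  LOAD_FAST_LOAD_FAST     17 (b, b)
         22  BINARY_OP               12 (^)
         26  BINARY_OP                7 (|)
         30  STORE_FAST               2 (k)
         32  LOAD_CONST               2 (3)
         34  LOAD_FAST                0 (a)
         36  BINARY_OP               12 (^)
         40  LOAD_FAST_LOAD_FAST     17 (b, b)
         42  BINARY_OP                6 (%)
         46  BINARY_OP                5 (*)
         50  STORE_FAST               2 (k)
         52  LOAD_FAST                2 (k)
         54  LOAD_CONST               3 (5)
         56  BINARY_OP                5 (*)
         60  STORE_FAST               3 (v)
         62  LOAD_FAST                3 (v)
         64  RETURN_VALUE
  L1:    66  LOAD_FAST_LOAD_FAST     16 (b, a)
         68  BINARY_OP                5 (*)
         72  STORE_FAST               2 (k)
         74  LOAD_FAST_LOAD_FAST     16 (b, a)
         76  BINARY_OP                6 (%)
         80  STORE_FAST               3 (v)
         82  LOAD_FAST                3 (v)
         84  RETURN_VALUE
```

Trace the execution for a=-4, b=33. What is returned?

LOAD_FAST_LOAD_FAST b,a → push 33,-4. Stack: [33, -4]
COMPARE_OP bool(<=) → 33 vs -4 = False. Stack: [False]
POP_JUMP_IF_FALSE → pop False; jump. Stack: []
LOAD_FAST_LOAD_FAST b,a → push 33,-4. Stack: [33, -4]
BINARY_OP * → 33 * -4 = -132. Stack: [-132]
STORE_FAST k → k=-132. Stack: []
LOAD_FAST_LOAD_FAST b,a → push 33,-4. Stack: [33, -4]
BINARY_OP % → 33 % -4 = -3. Stack: [-3]
STORE_FAST v → v=-3. Stack: []
LOAD_FAST v → push -3. Stack: [-3]
RETURN_VALUE → return -3.

-3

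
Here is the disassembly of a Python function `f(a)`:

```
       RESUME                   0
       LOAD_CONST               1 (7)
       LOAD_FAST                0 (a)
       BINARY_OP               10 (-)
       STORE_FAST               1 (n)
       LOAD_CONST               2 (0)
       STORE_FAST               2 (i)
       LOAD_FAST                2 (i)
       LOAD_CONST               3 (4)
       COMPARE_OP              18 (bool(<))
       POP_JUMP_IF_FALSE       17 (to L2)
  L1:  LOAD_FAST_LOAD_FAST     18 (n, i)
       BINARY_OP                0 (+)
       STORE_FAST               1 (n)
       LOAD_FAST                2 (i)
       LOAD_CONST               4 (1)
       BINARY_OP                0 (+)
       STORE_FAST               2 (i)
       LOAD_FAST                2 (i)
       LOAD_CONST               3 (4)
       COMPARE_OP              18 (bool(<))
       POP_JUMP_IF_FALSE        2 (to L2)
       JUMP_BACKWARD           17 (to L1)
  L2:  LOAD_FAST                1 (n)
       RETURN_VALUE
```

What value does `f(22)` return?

-9

LOAD_CONST → push 7. Stack: [7]
LOAD_FAST a → push 22. Stack: [7, 22]
BINARY_OP - → 7 - 22 = -15. Stack: [-15]
STORE_FAST n → n=-15. Stack: []
LOAD_CONST → push 0. Stack: [0]
STORE_FAST i → i=0. Stack: []
LOAD_FAST i → push 0. Stack: [0]
LOAD_CONST → push 4. Stack: [0, 4]
COMPARE_OP bool(<) → 0 vs 4 = True. Stack: [True]
POP_JUMP_IF_FALSE → pop True; no jump. Stack: []
LOAD_FAST_LOAD_FAST n,i → push -15,0. Stack: [-15, 0]
BINARY_OP + → -15 + 0 = -15. Stack: [-15]
STORE_FAST n → n=-15. Stack: []
LOAD_FAST i → push 0. Stack: [0]
LOAD_CONST → push 1. Stack: [0, 1]
BINARY_OP + → 0 + 1 = 1. Stack: [1]
STORE_FAST i → i=1. Stack: []
LOAD_FAST i → push 1. Stack: [1]
LOAD_CONST → push 4. Stack: [1, 4]
COMPARE_OP bool(<) → 1 vs 4 = True. Stack: [True]
POP_JUMP_IF_FALSE → pop True; no jump. Stack: []
LOAD_FAST_LOAD_FAST n,i → push -15,1. Stack: [-15, 1]
BINARY_OP + → -15 + 1 = -14. Stack: [-14]
STORE_FAST n → n=-14. Stack: []
LOAD_FAST i → push 1. Stack: [1]
LOAD_CONST → push 1. Stack: [1, 1]
BINARY_OP + → 1 + 1 = 2. Stack: [2]
STORE_FAST i → i=2. Stack: []
LOAD_FAST i → push 2. Stack: [2]
LOAD_CONST → push 4. Stack: [2, 4]
COMPARE_OP bool(<) → 2 vs 4 = True. Stack: [True]
POP_JUMP_IF_FALSE → pop True; no jump. Stack: []
LOAD_FAST_LOAD_FAST n,i → push -14,2. Stack: [-14, 2]
BINARY_OP + → -14 + 2 = -12. Stack: [-12]
STORE_FAST n → n=-12. Stack: []
LOAD_FAST i → push 2. Stack: [2]
LOAD_CONST → push 1. Stack: [2, 1]
BINARY_OP + → 2 + 1 = 3. Stack: [3]
STORE_FAST i → i=3. Stack: []
LOAD_FAST i → push 3. Stack: [3]
LOAD_CONST → push 4. Stack: [3, 4]
COMPARE_OP bool(<) → 3 vs 4 = True. Stack: [True]
POP_JUMP_IF_FALSE → pop True; no jump. Stack: []
LOAD_FAST_LOAD_FAST n,i → push -12,3. Stack: [-12, 3]
BINARY_OP + → -12 + 3 = -9. Stack: [-9]
STORE_FAST n → n=-9. Stack: []
LOAD_FAST i → push 3. Stack: [3]
LOAD_CONST → push 1. Stack: [3, 1]
BINARY_OP + → 3 + 1 = 4. Stack: [4]
STORE_FAST i → i=4. Stack: []
LOAD_FAST i → push 4. Stack: [4]
LOAD_CONST → push 4. Stack: [4, 4]
COMPARE_OP bool(<) → 4 vs 4 = False. Stack: [False]
POP_JUMP_IF_FALSE → pop False; jump. Stack: []
LOAD_FAST n → push -9. Stack: [-9]
RETURN_VALUE → return -9.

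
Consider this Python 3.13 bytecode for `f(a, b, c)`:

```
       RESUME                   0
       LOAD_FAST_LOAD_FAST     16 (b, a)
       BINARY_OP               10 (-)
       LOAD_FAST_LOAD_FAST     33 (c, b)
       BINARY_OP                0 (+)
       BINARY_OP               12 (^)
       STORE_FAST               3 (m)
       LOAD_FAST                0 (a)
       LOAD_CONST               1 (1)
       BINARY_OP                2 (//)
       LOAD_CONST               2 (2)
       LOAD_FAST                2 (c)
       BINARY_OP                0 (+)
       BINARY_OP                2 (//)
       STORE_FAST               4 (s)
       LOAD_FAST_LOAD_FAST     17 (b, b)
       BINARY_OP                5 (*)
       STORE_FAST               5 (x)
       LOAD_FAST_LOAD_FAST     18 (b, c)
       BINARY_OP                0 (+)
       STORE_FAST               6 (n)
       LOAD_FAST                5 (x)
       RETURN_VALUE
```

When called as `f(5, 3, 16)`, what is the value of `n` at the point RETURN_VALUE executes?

19

LOAD_FAST_LOAD_FAST b,a → push 3,5. Stack: [3, 5]
BINARY_OP - → 3 - 5 = -2. Stack: [-2]
LOAD_FAST_LOAD_FAST c,b → push 16,3. Stack: [-2, 16, 3]
BINARY_OP + → 16 + 3 = 19. Stack: [-2, 19]
BINARY_OP ^ → -2 ^ 19 = -19. Stack: [-19]
STORE_FAST m → m=-19. Stack: []
LOAD_FAST a → push 5. Stack: [5]
LOAD_CONST → push 1. Stack: [5, 1]
BINARY_OP // → 5 // 1 = 5. Stack: [5]
LOAD_CONST → push 2. Stack: [5, 2]
LOAD_FAST c → push 16. Stack: [5, 2, 16]
BINARY_OP + → 2 + 16 = 18. Stack: [5, 18]
BINARY_OP // → 5 // 18 = 0. Stack: [0]
STORE_FAST s → s=0. Stack: []
LOAD_FAST_LOAD_FAST b,b → push 3,3. Stack: [3, 3]
BINARY_OP * → 3 * 3 = 9. Stack: [9]
STORE_FAST x → x=9. Stack: []
LOAD_FAST_LOAD_FAST b,c → push 3,16. Stack: [3, 16]
BINARY_OP + → 3 + 16 = 19. Stack: [19]
STORE_FAST n → n=19. Stack: []
LOAD_FAST x → push 9. Stack: [9]
RETURN_VALUE → return 9.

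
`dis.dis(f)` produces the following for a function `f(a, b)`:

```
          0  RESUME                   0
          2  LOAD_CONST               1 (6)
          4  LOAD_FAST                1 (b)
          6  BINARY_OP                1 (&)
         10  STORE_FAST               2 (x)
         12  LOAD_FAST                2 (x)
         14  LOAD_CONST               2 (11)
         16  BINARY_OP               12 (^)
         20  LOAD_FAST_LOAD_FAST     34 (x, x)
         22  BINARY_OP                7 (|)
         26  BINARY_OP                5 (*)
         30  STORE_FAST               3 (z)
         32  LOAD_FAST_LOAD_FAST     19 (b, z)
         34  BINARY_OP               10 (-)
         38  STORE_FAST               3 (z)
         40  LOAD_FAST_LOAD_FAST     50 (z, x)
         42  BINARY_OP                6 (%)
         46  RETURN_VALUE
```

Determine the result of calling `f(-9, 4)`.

0

LOAD_CONST → push 6. Stack: [6]
LOAD_FAST b → push 4. Stack: [6, 4]
BINARY_OP & → 6 & 4 = 4. Stack: [4]
STORE_FAST x → x=4. Stack: []
LOAD_FAST x → push 4. Stack: [4]
LOAD_CONST → push 11. Stack: [4, 11]
BINARY_OP ^ → 4 ^ 11 = 15. Stack: [15]
LOAD_FAST_LOAD_FAST x,x → push 4,4. Stack: [15, 4, 4]
BINARY_OP | → 4 | 4 = 4. Stack: [15, 4]
BINARY_OP * → 15 * 4 = 60. Stack: [60]
STORE_FAST z → z=60. Stack: []
LOAD_FAST_LOAD_FAST b,z → push 4,60. Stack: [4, 60]
BINARY_OP - → 4 - 60 = -56. Stack: [-56]
STORE_FAST z → z=-56. Stack: []
LOAD_FAST_LOAD_FAST z,x → push -56,4. Stack: [-56, 4]
BINARY_OP % → -56 % 4 = 0. Stack: [0]
RETURN_VALUE → return 0.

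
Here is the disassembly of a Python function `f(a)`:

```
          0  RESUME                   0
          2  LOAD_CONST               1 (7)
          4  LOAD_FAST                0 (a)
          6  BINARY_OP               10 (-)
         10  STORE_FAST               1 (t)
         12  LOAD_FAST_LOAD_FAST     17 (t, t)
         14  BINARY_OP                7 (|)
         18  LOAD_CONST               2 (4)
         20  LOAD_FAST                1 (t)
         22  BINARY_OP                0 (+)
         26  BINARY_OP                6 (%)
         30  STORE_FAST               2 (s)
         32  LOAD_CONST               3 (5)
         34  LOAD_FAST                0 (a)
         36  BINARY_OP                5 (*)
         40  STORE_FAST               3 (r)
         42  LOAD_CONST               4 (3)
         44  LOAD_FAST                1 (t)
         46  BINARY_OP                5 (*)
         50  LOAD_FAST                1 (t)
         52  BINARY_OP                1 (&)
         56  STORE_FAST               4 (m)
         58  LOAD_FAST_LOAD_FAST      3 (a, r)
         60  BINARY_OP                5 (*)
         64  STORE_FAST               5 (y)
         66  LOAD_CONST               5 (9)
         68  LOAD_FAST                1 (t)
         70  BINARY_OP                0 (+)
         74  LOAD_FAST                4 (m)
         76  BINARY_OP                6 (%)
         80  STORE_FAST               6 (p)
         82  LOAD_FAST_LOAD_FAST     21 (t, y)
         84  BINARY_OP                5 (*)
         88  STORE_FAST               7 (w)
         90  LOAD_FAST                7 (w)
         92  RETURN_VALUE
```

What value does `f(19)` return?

-21660

LOAD_CONST → push 7. Stack: [7]
LOAD_FAST a → push 19. Stack: [7, 19]
BINARY_OP - → 7 - 19 = -12. Stack: [-12]
STORE_FAST t → t=-12. Stack: []
LOAD_FAST_LOAD_FAST t,t → push -12,-12. Stack: [-12, -12]
BINARY_OP | → -12 | -12 = -12. Stack: [-12]
LOAD_CONST → push 4. Stack: [-12, 4]
LOAD_FAST t → push -12. Stack: [-12, 4, -12]
BINARY_OP + → 4 + -12 = -8. Stack: [-12, -8]
BINARY_OP % → -12 % -8 = -4. Stack: [-4]
STORE_FAST s → s=-4. Stack: []
LOAD_CONST → push 5. Stack: [5]
LOAD_FAST a → push 19. Stack: [5, 19]
BINARY_OP * → 5 * 19 = 95. Stack: [95]
STORE_FAST r → r=95. Stack: []
LOAD_CONST → push 3. Stack: [3]
LOAD_FAST t → push -12. Stack: [3, -12]
BINARY_OP * → 3 * -12 = -36. Stack: [-36]
LOAD_FAST t → push -12. Stack: [-36, -12]
BINARY_OP & → -36 & -12 = -44. Stack: [-44]
STORE_FAST m → m=-44. Stack: []
LOAD_FAST_LOAD_FAST a,r → push 19,95. Stack: [19, 95]
BINARY_OP * → 19 * 95 = 1805. Stack: [1805]
STORE_FAST y → y=1805. Stack: []
LOAD_CONST → push 9. Stack: [9]
LOAD_FAST t → push -12. Stack: [9, -12]
BINARY_OP + → 9 + -12 = -3. Stack: [-3]
LOAD_FAST m → push -44. Stack: [-3, -44]
BINARY_OP % → -3 % -44 = -3. Stack: [-3]
STORE_FAST p → p=-3. Stack: []
LOAD_FAST_LOAD_FAST t,y → push -12,1805. Stack: [-12, 1805]
BINARY_OP * → -12 * 1805 = -21660. Stack: [-21660]
STORE_FAST w → w=-21660. Stack: []
LOAD_FAST w → push -21660. Stack: [-21660]
RETURN_VALUE → return -21660.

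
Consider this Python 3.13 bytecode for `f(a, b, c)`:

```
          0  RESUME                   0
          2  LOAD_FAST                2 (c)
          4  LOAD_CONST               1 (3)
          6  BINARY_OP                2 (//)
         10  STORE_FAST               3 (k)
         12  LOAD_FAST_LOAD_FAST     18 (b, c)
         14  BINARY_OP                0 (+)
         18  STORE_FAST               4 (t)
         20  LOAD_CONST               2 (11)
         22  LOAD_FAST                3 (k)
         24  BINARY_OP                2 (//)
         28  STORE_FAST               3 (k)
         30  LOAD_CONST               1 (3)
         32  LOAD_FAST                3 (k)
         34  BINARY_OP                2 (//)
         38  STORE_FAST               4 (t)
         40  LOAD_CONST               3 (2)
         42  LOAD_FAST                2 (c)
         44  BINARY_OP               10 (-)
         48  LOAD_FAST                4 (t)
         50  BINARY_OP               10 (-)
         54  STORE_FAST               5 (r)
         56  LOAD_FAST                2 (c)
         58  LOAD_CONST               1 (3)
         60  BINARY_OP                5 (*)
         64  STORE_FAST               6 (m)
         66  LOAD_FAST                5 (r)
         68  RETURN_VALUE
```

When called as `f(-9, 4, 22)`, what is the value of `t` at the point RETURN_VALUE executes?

3

LOAD_FAST c → push 22. Stack: [22]
LOAD_CONST → push 3. Stack: [22, 3]
BINARY_OP // → 22 // 3 = 7. Stack: [7]
STORE_FAST k → k=7. Stack: []
LOAD_FAST_LOAD_FAST b,c → push 4,22. Stack: [4, 22]
BINARY_OP + → 4 + 22 = 26. Stack: [26]
STORE_FAST t → t=26. Stack: []
LOAD_CONST → push 11. Stack: [11]
LOAD_FAST k → push 7. Stack: [11, 7]
BINARY_OP // → 11 // 7 = 1. Stack: [1]
STORE_FAST k → k=1. Stack: []
LOAD_CONST → push 3. Stack: [3]
LOAD_FAST k → push 1. Stack: [3, 1]
BINARY_OP // → 3 // 1 = 3. Stack: [3]
STORE_FAST t → t=3. Stack: []
LOAD_CONST → push 2. Stack: [2]
LOAD_FAST c → push 22. Stack: [2, 22]
BINARY_OP - → 2 - 22 = -20. Stack: [-20]
LOAD_FAST t → push 3. Stack: [-20, 3]
BINARY_OP - → -20 - 3 = -23. Stack: [-23]
STORE_FAST r → r=-23. Stack: []
LOAD_FAST c → push 22. Stack: [22]
LOAD_CONST → push 3. Stack: [22, 3]
BINARY_OP * → 22 * 3 = 66. Stack: [66]
STORE_FAST m → m=66. Stack: []
LOAD_FAST r → push -23. Stack: [-23]
RETURN_VALUE → return -23.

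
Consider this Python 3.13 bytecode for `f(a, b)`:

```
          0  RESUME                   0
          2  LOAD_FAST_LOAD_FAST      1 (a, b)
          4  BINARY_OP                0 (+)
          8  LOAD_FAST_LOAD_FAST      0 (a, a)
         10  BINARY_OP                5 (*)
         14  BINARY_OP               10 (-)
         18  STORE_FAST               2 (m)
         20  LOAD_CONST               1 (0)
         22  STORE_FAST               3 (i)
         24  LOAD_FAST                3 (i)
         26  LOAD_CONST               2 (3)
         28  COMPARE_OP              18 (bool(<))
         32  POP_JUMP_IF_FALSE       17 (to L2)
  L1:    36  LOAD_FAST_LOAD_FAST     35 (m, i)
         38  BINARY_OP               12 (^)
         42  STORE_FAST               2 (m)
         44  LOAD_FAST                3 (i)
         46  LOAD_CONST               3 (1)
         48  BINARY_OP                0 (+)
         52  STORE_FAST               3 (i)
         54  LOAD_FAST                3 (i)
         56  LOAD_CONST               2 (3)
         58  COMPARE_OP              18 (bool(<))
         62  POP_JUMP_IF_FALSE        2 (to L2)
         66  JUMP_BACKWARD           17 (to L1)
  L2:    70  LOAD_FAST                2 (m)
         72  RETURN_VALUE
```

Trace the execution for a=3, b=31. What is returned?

26

LOAD_FAST_LOAD_FAST a,b → push 3,31. Stack: [3, 31]
BINARY_OP + → 3 + 31 = 34. Stack: [34]
LOAD_FAST_LOAD_FAST a,a → push 3,3. Stack: [34, 3, 3]
BINARY_OP * → 3 * 3 = 9. Stack: [34, 9]
BINARY_OP - → 34 - 9 = 25. Stack: [25]
STORE_FAST m → m=25. Stack: []
LOAD_CONST → push 0. Stack: [0]
STORE_FAST i → i=0. Stack: []
LOAD_FAST i → push 0. Stack: [0]
LOAD_CONST → push 3. Stack: [0, 3]
COMPARE_OP bool(<) → 0 vs 3 = True. Stack: [True]
POP_JUMP_IF_FALSE → pop True; no jump. Stack: []
LOAD_FAST_LOAD_FAST m,i → push 25,0. Stack: [25, 0]
BINARY_OP ^ → 25 ^ 0 = 25. Stack: [25]
STORE_FAST m → m=25. Stack: []
LOAD_FAST i → push 0. Stack: [0]
LOAD_CONST → push 1. Stack: [0, 1]
BINARY_OP + → 0 + 1 = 1. Stack: [1]
STORE_FAST i → i=1. Stack: []
LOAD_FAST i → push 1. Stack: [1]
LOAD_CONST → push 3. Stack: [1, 3]
COMPARE_OP bool(<) → 1 vs 3 = True. Stack: [True]
POP_JUMP_IF_FALSE → pop True; no jump. Stack: []
LOAD_FAST_LOAD_FAST m,i → push 25,1. Stack: [25, 1]
BINARY_OP ^ → 25 ^ 1 = 24. Stack: [24]
STORE_FAST m → m=24. Stack: []
LOAD_FAST i → push 1. Stack: [1]
LOAD_CONST → push 1. Stack: [1, 1]
BINARY_OP + → 1 + 1 = 2. Stack: [2]
STORE_FAST i → i=2. Stack: []
LOAD_FAST i → push 2. Stack: [2]
LOAD_CONST → push 3. Stack: [2, 3]
COMPARE_OP bool(<) → 2 vs 3 = True. Stack: [True]
POP_JUMP_IF_FALSE → pop True; no jump. Stack: []
LOAD_FAST_LOAD_FAST m,i → push 24,2. Stack: [24, 2]
BINARY_OP ^ → 24 ^ 2 = 26. Stack: [26]
STORE_FAST m → m=26. Stack: []
LOAD_FAST i → push 2. Stack: [2]
LOAD_CONST → push 1. Stack: [2, 1]
BINARY_OP + → 2 + 1 = 3. Stack: [3]
STORE_FAST i → i=3. Stack: []
LOAD_FAST i → push 3. Stack: [3]
LOAD_CONST → push 3. Stack: [3, 3]
COMPARE_OP bool(<) → 3 vs 3 = False. Stack: [False]
POP_JUMP_IF_FALSE → pop False; jump. Stack: []
LOAD_FAST m → push 26. Stack: [26]
RETURN_VALUE → return 26.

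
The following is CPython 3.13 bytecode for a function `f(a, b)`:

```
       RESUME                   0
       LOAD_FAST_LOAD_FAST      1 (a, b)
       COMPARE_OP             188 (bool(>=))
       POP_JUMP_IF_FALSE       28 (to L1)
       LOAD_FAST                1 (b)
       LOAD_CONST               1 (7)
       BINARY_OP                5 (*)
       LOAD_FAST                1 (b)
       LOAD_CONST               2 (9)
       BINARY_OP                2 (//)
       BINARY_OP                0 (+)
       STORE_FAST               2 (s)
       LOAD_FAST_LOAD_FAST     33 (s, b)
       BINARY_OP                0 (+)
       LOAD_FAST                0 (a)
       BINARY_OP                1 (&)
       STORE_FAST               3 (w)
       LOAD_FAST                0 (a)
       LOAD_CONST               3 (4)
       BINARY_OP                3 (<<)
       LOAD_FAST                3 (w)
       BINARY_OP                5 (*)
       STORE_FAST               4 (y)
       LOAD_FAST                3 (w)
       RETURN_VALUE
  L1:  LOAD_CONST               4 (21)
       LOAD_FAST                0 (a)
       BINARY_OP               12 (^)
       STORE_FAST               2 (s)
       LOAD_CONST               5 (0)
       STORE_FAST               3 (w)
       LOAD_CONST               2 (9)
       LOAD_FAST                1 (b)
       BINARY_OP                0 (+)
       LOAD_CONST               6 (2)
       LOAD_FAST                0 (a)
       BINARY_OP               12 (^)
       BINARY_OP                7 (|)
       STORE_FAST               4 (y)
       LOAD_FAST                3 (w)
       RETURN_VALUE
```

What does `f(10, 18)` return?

0

LOAD_FAST_LOAD_FAST a,b → push 10,18. Stack: [10, 18]
COMPARE_OP bool(>=) → 10 vs 18 = False. Stack: [False]
POP_JUMP_IF_FALSE → pop False; jump. Stack: []
LOAD_CONST → push 21. Stack: [21]
LOAD_FAST a → push 10. Stack: [21, 10]
BINARY_OP ^ → 21 ^ 10 = 31. Stack: [31]
STORE_FAST s → s=31. Stack: []
LOAD_CONST → push 0. Stack: [0]
STORE_FAST w → w=0. Stack: []
LOAD_CONST → push 9. Stack: [9]
LOAD_FAST b → push 18. Stack: [9, 18]
BINARY_OP + → 9 + 18 = 27. Stack: [27]
LOAD_CONST → push 2. Stack: [27, 2]
LOAD_FAST a → push 10. Stack: [27, 2, 10]
BINARY_OP ^ → 2 ^ 10 = 8. Stack: [27, 8]
BINARY_OP | → 27 | 8 = 27. Stack: [27]
STORE_FAST y → y=27. Stack: []
LOAD_FAST w → push 0. Stack: [0]
RETURN_VALUE → return 0.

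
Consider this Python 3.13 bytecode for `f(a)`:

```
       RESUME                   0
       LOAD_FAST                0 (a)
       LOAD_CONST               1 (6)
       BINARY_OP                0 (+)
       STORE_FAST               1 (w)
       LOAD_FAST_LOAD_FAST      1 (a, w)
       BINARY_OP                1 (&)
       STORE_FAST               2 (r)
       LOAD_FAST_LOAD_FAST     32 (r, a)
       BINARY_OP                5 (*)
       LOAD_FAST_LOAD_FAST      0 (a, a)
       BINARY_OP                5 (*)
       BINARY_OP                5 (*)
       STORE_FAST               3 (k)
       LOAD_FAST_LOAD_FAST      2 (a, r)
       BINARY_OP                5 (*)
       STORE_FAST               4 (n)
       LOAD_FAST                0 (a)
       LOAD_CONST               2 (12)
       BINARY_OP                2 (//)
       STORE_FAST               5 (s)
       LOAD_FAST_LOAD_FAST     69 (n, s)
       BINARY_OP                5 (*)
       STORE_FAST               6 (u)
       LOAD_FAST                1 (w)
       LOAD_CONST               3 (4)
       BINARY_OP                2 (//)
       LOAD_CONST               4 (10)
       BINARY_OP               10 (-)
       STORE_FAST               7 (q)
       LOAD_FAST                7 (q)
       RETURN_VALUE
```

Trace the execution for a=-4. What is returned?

LOAD_FAST a → push -4. Stack: [-4]
LOAD_CONST → push 6. Stack: [-4, 6]
BINARY_OP + → -4 + 6 = 2. Stack: [2]
STORE_FAST w → w=2. Stack: []
LOAD_FAST_LOAD_FAST a,w → push -4,2. Stack: [-4, 2]
BINARY_OP & → -4 & 2 = 0. Stack: [0]
STORE_FAST r → r=0. Stack: []
LOAD_FAST_LOAD_FAST r,a → push 0,-4. Stack: [0, -4]
BINARY_OP * → 0 * -4 = 0. Stack: [0]
LOAD_FAST_LOAD_FAST a,a → push -4,-4. Stack: [0, -4, -4]
BINARY_OP * → -4 * -4 = 16. Stack: [0, 16]
BINARY_OP * → 0 * 16 = 0. Stack: [0]
STORE_FAST k → k=0. Stack: []
LOAD_FAST_LOAD_FAST a,r → push -4,0. Stack: [-4, 0]
BINARY_OP * → -4 * 0 = 0. Stack: [0]
STORE_FAST n → n=0. Stack: []
LOAD_FAST a → push -4. Stack: [-4]
LOAD_CONST → push 12. Stack: [-4, 12]
BINARY_OP // → -4 // 12 = -1. Stack: [-1]
STORE_FAST s → s=-1. Stack: []
LOAD_FAST_LOAD_FAST n,s → push 0,-1. Stack: [0, -1]
BINARY_OP * → 0 * -1 = 0. Stack: [0]
STORE_FAST u → u=0. Stack: []
LOAD_FAST w → push 2. Stack: [2]
LOAD_CONST → push 4. Stack: [2, 4]
BINARY_OP // → 2 // 4 = 0. Stack: [0]
LOAD_CONST → push 10. Stack: [0, 10]
BINARY_OP - → 0 - 10 = -10. Stack: [-10]
STORE_FAST q → q=-10. Stack: []
LOAD_FAST q → push -10. Stack: [-10]
RETURN_VALUE → return -10.

-10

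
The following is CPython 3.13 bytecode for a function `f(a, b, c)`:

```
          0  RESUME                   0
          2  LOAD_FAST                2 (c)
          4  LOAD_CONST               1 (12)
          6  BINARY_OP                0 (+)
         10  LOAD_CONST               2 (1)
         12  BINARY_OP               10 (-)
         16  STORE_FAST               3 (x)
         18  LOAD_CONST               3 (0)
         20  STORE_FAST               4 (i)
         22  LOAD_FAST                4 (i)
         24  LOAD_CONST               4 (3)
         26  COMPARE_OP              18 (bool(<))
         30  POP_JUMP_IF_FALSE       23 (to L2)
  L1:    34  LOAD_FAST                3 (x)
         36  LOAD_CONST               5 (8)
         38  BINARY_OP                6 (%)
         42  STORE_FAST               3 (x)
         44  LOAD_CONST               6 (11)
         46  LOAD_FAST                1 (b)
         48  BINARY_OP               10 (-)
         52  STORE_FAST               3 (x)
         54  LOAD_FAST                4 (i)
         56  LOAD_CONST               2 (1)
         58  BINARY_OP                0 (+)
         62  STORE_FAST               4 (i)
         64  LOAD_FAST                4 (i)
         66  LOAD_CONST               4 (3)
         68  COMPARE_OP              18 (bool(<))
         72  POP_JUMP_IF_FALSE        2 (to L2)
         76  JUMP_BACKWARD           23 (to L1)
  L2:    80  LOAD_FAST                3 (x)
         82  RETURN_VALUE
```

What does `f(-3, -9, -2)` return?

LOAD_FAST c → push -2. Stack: [-2]
LOAD_CONST → push 12. Stack: [-2, 12]
BINARY_OP + → -2 + 12 = 10. Stack: [10]
LOAD_CONST → push 1. Stack: [10, 1]
BINARY_OP - → 10 - 1 = 9. Stack: [9]
STORE_FAST x → x=9. Stack: []
LOAD_CONST → push 0. Stack: [0]
STORE_FAST i → i=0. Stack: []
LOAD_FAST i → push 0. Stack: [0]
LOAD_CONST → push 3. Stack: [0, 3]
COMPARE_OP bool(<) → 0 vs 3 = True. Stack: [True]
POP_JUMP_IF_FALSE → pop True; no jump. Stack: []
LOAD_FAST x → push 9. Stack: [9]
LOAD_CONST → push 8. Stack: [9, 8]
BINARY_OP % → 9 % 8 = 1. Stack: [1]
STORE_FAST x → x=1. Stack: []
LOAD_CONST → push 11. Stack: [11]
LOAD_FAST b → push -9. Stack: [11, -9]
BINARY_OP - → 11 - -9 = 20. Stack: [20]
STORE_FAST x → x=20. Stack: []
LOAD_FAST i → push 0. Stack: [0]
LOAD_CONST → push 1. Stack: [0, 1]
BINARY_OP + → 0 + 1 = 1. Stack: [1]
STORE_FAST i → i=1. Stack: []
LOAD_FAST i → push 1. Stack: [1]
LOAD_CONST → push 3. Stack: [1, 3]
COMPARE_OP bool(<) → 1 vs 3 = True. Stack: [True]
POP_JUMP_IF_FALSE → pop True; no jump. Stack: []
LOAD_FAST x → push 20. Stack: [20]
LOAD_CONST → push 8. Stack: [20, 8]
BINARY_OP % → 20 % 8 = 4. Stack: [4]
STORE_FAST x → x=4. Stack: []
LOAD_CONST → push 11. Stack: [11]
LOAD_FAST b → push -9. Stack: [11, -9]
BINARY_OP - → 11 - -9 = 20. Stack: [20]
STORE_FAST x → x=20. Stack: []
LOAD_FAST i → push 1. Stack: [1]
LOAD_CONST → push 1. Stack: [1, 1]
BINARY_OP + → 1 + 1 = 2. Stack: [2]
STORE_FAST i → i=2. Stack: []
LOAD_FAST i → push 2. Stack: [2]
LOAD_CONST → push 3. Stack: [2, 3]
COMPARE_OP bool(<) → 2 vs 3 = True. Stack: [True]
POP_JUMP_IF_FALSE → pop True; no jump. Stack: []
LOAD_FAST x → push 20. Stack: [20]
LOAD_CONST → push 8. Stack: [20, 8]
BINARY_OP % → 20 % 8 = 4. Stack: [4]
STORE_FAST x → x=4. Stack: []
LOAD_CONST → push 11. Stack: [11]
LOAD_FAST b → push -9. Stack: [11, -9]
BINARY_OP - → 11 - -9 = 20. Stack: [20]
STORE_FAST x → x=20. Stack: []
LOAD_FAST i → push 2. Stack: [2]
LOAD_CONST → push 1. Stack: [2, 1]
BINARY_OP + → 2 + 1 = 3. Stack: [3]
STORE_FAST i → i=3. Stack: []
LOAD_FAST i → push 3. Stack: [3]
LOAD_CONST → push 3. Stack: [3, 3]
COMPARE_OP bool(<) → 3 vs 3 = False. Stack: [False]
POP_JUMP_IF_FALSE → pop False; jump. Stack: []
LOAD_FAST x → push 20. Stack: [20]
RETURN_VALUE → return 20.

20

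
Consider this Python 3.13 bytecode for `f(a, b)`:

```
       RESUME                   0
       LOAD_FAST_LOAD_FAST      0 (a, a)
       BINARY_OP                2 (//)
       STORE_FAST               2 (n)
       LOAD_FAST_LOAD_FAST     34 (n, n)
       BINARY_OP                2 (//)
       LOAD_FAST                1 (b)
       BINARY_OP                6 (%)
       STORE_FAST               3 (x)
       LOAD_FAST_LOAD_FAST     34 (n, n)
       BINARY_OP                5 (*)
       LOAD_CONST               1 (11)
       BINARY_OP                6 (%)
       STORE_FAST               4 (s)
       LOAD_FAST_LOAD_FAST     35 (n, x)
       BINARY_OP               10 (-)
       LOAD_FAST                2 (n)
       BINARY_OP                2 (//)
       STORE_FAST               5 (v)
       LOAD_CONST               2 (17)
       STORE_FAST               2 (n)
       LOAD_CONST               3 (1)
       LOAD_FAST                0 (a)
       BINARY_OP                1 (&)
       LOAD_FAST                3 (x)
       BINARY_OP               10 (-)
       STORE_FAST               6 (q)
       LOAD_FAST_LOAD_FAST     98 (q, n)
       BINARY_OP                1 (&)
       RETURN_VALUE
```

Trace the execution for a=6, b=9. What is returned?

17

LOAD_FAST_LOAD_FAST a,a → push 6,6. Stack: [6, 6]
BINARY_OP // → 6 // 6 = 1. Stack: [1]
STORE_FAST n → n=1. Stack: []
LOAD_FAST_LOAD_FAST n,n → push 1,1. Stack: [1, 1]
BINARY_OP // → 1 // 1 = 1. Stack: [1]
LOAD_FAST b → push 9. Stack: [1, 9]
BINARY_OP % → 1 % 9 = 1. Stack: [1]
STORE_FAST x → x=1. Stack: []
LOAD_FAST_LOAD_FAST n,n → push 1,1. Stack: [1, 1]
BINARY_OP * → 1 * 1 = 1. Stack: [1]
LOAD_CONST → push 11. Stack: [1, 11]
BINARY_OP % → 1 % 11 = 1. Stack: [1]
STORE_FAST s → s=1. Stack: []
LOAD_FAST_LOAD_FAST n,x → push 1,1. Stack: [1, 1]
BINARY_OP - → 1 - 1 = 0. Stack: [0]
LOAD_FAST n → push 1. Stack: [0, 1]
BINARY_OP // → 0 // 1 = 0. Stack: [0]
STORE_FAST v → v=0. Stack: []
LOAD_CONST → push 17. Stack: [17]
STORE_FAST n → n=17. Stack: []
LOAD_CONST → push 1. Stack: [1]
LOAD_FAST a → push 6. Stack: [1, 6]
BINARY_OP & → 1 & 6 = 0. Stack: [0]
LOAD_FAST x → push 1. Stack: [0, 1]
BINARY_OP - → 0 - 1 = -1. Stack: [-1]
STORE_FAST q → q=-1. Stack: []
LOAD_FAST_LOAD_FAST q,n → push -1,17. Stack: [-1, 17]
BINARY_OP & → -1 & 17 = 17. Stack: [17]
RETURN_VALUE → return 17.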